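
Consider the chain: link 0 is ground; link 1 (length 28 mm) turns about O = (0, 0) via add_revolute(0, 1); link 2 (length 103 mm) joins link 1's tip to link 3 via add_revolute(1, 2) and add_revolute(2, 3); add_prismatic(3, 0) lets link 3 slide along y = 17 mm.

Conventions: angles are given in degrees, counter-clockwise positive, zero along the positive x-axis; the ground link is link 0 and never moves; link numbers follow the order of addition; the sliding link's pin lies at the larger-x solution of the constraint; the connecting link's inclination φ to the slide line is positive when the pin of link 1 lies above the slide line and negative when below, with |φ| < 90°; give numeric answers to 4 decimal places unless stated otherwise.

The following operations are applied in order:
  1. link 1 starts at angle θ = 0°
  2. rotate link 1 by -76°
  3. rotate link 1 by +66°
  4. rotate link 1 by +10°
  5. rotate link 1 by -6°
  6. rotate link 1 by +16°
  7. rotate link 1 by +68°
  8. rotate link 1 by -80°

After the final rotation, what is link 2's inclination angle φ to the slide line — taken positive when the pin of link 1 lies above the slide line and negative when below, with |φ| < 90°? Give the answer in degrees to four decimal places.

geometry: r = 28 mm, L = 103 mm, e = 17 mm; θ starts at 0°
rotate link 1 by -76°: θ ← 0° -76° = -76°
rotate link 1 by +66°: θ ← -76° +66° = -10°
rotate link 1 by +10°: θ ← -10° +10° = 0°
rotate link 1 by -6°: θ ← 0° -6° = -6°
rotate link 1 by +16°: θ ← -6° +16° = 10°
rotate link 1 by +68°: θ ← 10° +68° = 78°
rotate link 1 by -80°: θ ← 78° -80° = -2°
h = r sin θ − e = -0.977186 − 17 = -17.977186
sin φ = h / L = -17.977186 / 103 = -0.17453579
φ = arcsin(-0.17453579) = -10.051645°

-10.0516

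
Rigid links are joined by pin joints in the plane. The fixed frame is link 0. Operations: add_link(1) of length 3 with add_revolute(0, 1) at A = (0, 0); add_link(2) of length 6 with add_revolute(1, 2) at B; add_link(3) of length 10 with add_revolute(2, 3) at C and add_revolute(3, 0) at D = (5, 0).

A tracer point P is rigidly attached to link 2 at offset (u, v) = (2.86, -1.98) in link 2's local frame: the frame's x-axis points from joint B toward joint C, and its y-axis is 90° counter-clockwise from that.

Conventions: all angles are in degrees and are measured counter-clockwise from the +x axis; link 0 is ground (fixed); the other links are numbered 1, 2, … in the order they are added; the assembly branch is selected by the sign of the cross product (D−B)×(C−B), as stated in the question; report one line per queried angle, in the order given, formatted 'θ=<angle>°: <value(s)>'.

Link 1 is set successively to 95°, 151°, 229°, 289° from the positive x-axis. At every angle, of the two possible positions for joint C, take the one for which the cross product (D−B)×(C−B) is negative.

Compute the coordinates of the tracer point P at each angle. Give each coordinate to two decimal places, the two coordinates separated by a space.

A=(0,0), D=(5.00,0)
θ=95°: B = A + 3.00·(cos95°, sin95°) = (-0.2615, 2.9886)
θ=95°: |BD| = 6.0510
θ=95°: circle(B,6.00) ∩ circle(D,10.00): a=-2.2629, h=5.5569
θ=95°:   candidates: C₊=(0.5155,8.9381) cross=33.625; C₋=(-4.9736,-0.7256) cross=-33.625
θ=95°:   branch - wants cross < 0 → take C=(-4.9736,-0.7256) (cross=-33.625)
θ=95°: ex = (C−B)/|BC| = (-0.7854,-0.6190); ey = (0.6190,-0.7854)
θ=95°: P = B + 2.86·ex + -1.98·ey = (-3.7333,2.7732)
θ=151°: B = A + 3.00·(cos151°, sin151°) = (-2.6239, 1.4544)
θ=151°: |BD| = 7.7614
θ=151°: circle(B,6.00) ∩ circle(D,10.00): a=-0.2423, h=5.9951
θ=151°:   candidates: C₊=(-1.7384,7.3887) cross=46.530; C₋=(-3.9853,-4.3891) cross=-46.530
θ=151°:   branch - wants cross < 0 → take C=(-3.9853,-4.3891) (cross=-46.530)
θ=151°: ex = (C−B)/|BC| = (-0.2269,-0.9739); ey = (0.9739,-0.2269)
θ=151°: P = B + 2.86·ex + -1.98·ey = (-5.2012,-0.8817)
θ=229°: B = A + 3.00·(cos229°, sin229°) = (-1.9682, -2.2641)
θ=229°: |BD| = 7.3268
θ=229°: circle(B,6.00) ∩ circle(D,10.00): a=-0.7041, h=5.9585
θ=229°:   candidates: C₊=(-4.4792,3.1852) cross=43.657; C₋=(-0.7965,-8.1486) cross=-43.657
θ=229°:   branch - wants cross < 0 → take C=(-0.7965,-8.1486) (cross=-43.657)
θ=229°: ex = (C−B)/|BC| = (0.1953,-0.9807); ey = (0.9807,0.1953)
θ=229°: P = B + 2.86·ex + -1.98·ey = (-3.3516,-5.4557)
θ=289°: B = A + 3.00·(cos289°, sin289°) = (0.9767, -2.8366)
θ=289°: |BD| = 4.9227
θ=289°: circle(B,6.00) ∩ circle(D,10.00): a=-4.0392, h=4.4368
θ=289°:   candidates: C₊=(-4.8810,-1.5378) cross=21.841; C₋=(0.2321,-8.7902) cross=-21.841
θ=289°:   branch - wants cross < 0 → take C=(0.2321,-8.7902) (cross=-21.841)
θ=289°: ex = (C−B)/|BC| = (-0.1241,-0.9923); ey = (0.9923,-0.1241)
θ=289°: P = B + 2.86·ex + -1.98·ey = (-1.3429,-5.4287)

θ=95°: -3.73 2.77
θ=151°: -5.20 -0.88
θ=229°: -3.35 -5.46
θ=289°: -1.34 -5.43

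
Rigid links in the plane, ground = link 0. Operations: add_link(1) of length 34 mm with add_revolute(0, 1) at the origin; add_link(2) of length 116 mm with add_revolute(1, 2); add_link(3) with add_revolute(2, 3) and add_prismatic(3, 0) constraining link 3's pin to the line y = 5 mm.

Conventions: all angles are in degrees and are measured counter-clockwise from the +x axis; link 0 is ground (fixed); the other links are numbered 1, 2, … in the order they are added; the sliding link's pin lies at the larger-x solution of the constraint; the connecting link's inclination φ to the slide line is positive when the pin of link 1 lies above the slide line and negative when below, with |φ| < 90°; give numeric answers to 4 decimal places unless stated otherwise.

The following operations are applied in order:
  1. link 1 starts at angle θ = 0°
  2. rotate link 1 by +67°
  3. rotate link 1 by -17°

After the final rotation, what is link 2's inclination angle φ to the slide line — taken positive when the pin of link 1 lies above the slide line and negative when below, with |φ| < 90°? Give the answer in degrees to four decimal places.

geometry: r = 34 mm, L = 116 mm, e = 5 mm; θ starts at 0°
rotate link 1 by +67°: θ ← 0° +67° = 67°
rotate link 1 by -17°: θ ← 67° -17° = 50°
h = r sin θ − e = 26.045511 − 5 = 21.045511
sin φ = h / L = 21.045511 / 116 = 0.18142682
φ = arcsin(0.18142682) = 10.452879°

10.4529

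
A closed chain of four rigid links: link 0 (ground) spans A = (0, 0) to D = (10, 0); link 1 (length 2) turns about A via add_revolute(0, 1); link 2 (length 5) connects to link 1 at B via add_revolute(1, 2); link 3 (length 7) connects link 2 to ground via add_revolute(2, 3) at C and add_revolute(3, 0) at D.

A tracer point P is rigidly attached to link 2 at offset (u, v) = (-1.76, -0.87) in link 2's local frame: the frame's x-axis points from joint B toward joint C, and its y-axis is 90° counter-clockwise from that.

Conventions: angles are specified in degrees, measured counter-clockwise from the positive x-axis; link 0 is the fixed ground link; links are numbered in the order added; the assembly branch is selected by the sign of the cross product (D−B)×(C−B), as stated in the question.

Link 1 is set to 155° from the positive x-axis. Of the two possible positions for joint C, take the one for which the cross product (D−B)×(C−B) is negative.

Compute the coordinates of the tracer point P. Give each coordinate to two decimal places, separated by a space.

A=(0,0), D=(10.00,0)
B = A + 2.00·(cos155°, sin155°) = (-1.8126, 0.8452)
|BD| = 11.8428
circle(B,5.00) ∩ circle(D,7.00): a=4.9081, h=0.9540
  candidates: C₊=(3.1511,1.4465) cross=11.299; C₋=(3.0149,-0.4567) cross=-11.299
  branch - wants cross < 0 → take C=(3.0149,-0.4567) (cross=-11.299)
ex = (C−B)/|BC| = (0.9655,-0.2604); ey = (0.2604,0.9655)
P = B + -1.76·ex + -0.87·ey = (-3.7384,0.4635)

-3.74 0.46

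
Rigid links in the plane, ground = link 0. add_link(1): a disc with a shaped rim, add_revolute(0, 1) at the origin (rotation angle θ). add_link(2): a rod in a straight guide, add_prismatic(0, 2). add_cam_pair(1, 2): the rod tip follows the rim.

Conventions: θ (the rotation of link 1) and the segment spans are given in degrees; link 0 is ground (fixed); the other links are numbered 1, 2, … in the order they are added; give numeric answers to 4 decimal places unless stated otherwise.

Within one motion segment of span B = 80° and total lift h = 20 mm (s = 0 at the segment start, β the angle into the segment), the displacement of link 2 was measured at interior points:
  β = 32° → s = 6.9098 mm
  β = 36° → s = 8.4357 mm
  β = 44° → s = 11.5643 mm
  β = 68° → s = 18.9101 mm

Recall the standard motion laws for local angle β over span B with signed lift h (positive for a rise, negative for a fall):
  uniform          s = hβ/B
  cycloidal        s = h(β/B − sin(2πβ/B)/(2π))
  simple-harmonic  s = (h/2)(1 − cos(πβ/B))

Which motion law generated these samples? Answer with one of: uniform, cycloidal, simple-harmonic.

candidates at β/B = r: uniform s = h·r (linear in β); cycloidal s = h·(r − sin(2πr)/(2π)); simple-harmonic s = (h/2)(1 − cos(πr))
β=32°: printed 6.9098 | uniform 8.0000, cycloidal 6.1290, simple-harmonic 6.9098
β=36°: printed 8.4357 | uniform 9.0000, cycloidal 8.0164, simple-harmonic 8.4357
β=44°: printed 11.5643 | uniform 11.0000, cycloidal 11.9836, simple-harmonic 11.5643
β=68°: printed 18.9101 | uniform 17.0000, cycloidal 19.5752, simple-harmonic 18.9101
only one law matches every sample → simple-harmonic

simple-harmonic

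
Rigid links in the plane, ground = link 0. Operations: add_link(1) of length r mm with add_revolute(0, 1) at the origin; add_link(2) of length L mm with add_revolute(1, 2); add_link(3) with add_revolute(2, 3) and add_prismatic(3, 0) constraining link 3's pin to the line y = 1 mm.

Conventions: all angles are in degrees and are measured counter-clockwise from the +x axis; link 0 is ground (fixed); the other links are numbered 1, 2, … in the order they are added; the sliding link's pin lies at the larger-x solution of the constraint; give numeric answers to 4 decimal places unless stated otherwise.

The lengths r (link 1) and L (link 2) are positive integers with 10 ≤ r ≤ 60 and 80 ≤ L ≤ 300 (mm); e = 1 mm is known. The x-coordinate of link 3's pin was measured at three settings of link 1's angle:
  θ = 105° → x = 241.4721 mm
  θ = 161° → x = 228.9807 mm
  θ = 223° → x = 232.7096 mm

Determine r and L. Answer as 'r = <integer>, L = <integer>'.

constraint per measurement: (x − r cos θ)² + (r sin θ − e)² = L²
subtracting the θ₁ and θ₂ equations cancels the r² and L² terms:
r = (x₁² − x₂²) / (2[(x₁cos θ₁ + e sin θ₁) − (x₂cos θ₂ + e sin θ₂)]) = 18.9999 → r = 19
L² = (x₁ − r cos θ₁)² + (r sin θ₁ − e)² = 61008.9779 → L = 247.0000 → L = 247
check at θ₃=223°: x = 232.7096 (printed 232.7096) ✓

r = 19, L = 247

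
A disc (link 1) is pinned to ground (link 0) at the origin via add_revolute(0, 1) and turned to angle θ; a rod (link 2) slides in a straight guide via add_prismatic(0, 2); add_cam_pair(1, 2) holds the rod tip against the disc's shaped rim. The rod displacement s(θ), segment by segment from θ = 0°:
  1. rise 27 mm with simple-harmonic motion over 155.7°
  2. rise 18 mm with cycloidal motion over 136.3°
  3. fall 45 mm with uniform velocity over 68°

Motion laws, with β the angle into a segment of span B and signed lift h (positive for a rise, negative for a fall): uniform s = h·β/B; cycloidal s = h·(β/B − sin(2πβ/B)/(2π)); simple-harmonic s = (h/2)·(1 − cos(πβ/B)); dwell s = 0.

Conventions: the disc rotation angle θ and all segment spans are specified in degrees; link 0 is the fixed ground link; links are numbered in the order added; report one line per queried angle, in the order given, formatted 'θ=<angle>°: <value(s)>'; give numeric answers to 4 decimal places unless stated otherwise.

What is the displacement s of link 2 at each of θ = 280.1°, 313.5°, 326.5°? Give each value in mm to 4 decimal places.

segment 1 (0° to 155.7°, simple-harmonic, h = 27) is passed completely: s = 0.0000 + (27) = 27.0000
θ = 280.1° falls in segment 2 (155.7° to 292°, cycloidal, h = 18): β = 280.1 − 155.7 = 124.4°, B = 136.3°; Δs = 18·(0.9127 − sin(2π·0.9127)/(2π)) = 17.9224; s = 27.0000 + 17.9224 = 44.9224
segment 2 (155.7° to 292°, cycloidal, h = 18) is passed completely: s = 27.0000 + (18) = 45.0000
θ = 313.5° falls in segment 3 (292° to 360°, uniform, h = -45): β = 313.5 − 292 = 21.5°, B = 68°; Δs = -45·21.5/68 = -14.2279; s = 45.0000 − 14.2279 = 30.7721
θ = 326.5° falls in segment 3 (292° to 360°, uniform, h = -45): β = 326.5 − 292 = 34.5°, B = 68°; Δs = -45·34.5/68 = -22.8309; s = 45.0000 − 22.8309 = 22.1691

θ=280.1°: 44.9224
θ=313.5°: 30.7721
θ=326.5°: 22.1691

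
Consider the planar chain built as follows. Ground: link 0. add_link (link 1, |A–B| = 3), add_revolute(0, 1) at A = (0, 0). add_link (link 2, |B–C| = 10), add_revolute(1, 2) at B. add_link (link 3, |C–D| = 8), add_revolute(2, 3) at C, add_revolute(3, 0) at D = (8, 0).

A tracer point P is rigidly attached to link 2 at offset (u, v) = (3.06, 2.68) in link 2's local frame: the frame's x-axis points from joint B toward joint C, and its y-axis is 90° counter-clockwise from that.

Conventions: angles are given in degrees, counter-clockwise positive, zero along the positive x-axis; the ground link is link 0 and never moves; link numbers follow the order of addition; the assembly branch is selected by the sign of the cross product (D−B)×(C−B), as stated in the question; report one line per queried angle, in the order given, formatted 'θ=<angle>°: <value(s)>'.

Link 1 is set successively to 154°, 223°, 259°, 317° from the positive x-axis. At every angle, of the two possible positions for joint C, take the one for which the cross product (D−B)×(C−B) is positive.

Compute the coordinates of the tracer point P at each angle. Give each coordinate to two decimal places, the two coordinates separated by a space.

A=(0,0), D=(8.00,0)
θ=154°: B = A + 3.00·(cos154°, sin154°) = (-2.6964, 1.3151)
θ=154°: |BD| = 10.7769
θ=154°: circle(B,10.00) ∩ circle(D,8.00): a=7.0587, h=7.0834
θ=154°:   candidates: C₊=(5.1740,7.4842) cross=76.337; C₋=(3.4452,-6.5767) cross=-76.337
θ=154°:   branch + wants cross > 0 → take C=(5.1740,7.4842) (cross=76.337)
θ=154°: ex = (C−B)/|BC| = (0.7870,0.6169); ey = (-0.6169,0.7870)
θ=154°: P = B + 3.06·ex + 2.68·ey = (-1.9414,5.3121)
θ=223°: B = A + 3.00·(cos223°, sin223°) = (-2.1941, -2.0460)
θ=223°: |BD| = 10.3974
θ=223°: circle(B,10.00) ∩ circle(D,8.00): a=6.9299, h=7.2095
θ=223°:   candidates: C₊=(3.1816,6.3862) cross=74.960; C₋=(6.0190,-7.7509) cross=-74.960
θ=223°:   branch + wants cross > 0 → take C=(3.1816,6.3862) (cross=74.960)
θ=223°: ex = (C−B)/|BC| = (0.5376,0.8432); ey = (-0.8432,0.5376)
θ=223°: P = B + 3.06·ex + 2.68·ey = (-2.8089,1.9749)
θ=259°: B = A + 3.00·(cos259°, sin259°) = (-0.5724, -2.9449)
θ=259°: |BD| = 9.0642
θ=259°: circle(B,10.00) ∩ circle(D,8.00): a=6.5179, h=7.5840
θ=259°:   candidates: C₊=(3.1279,6.3453) cross=68.742; C₋=(8.0559,-7.9998) cross=-68.742
θ=259°:   branch + wants cross > 0 → take C=(3.1279,6.3453) (cross=68.742)
θ=259°: ex = (C−B)/|BC| = (0.3700,0.9290); ey = (-0.9290,0.3700)
θ=259°: P = B + 3.06·ex + 2.68·ey = (-1.9299,0.8896)
θ=317°: B = A + 3.00·(cos317°, sin317°) = (2.1941, -2.0460)
θ=317°: |BD| = 6.1559
θ=317°: circle(B,10.00) ∩ circle(D,8.00): a=6.0020, h=7.9985
θ=317°:   candidates: C₊=(5.1964,7.4927) cross=49.238; C₋=(10.5132,-7.5950) cross=-49.238
θ=317°:   branch + wants cross > 0 → take C=(5.1964,7.4927) (cross=49.238)
θ=317°: ex = (C−B)/|BC| = (0.3002,0.9539); ey = (-0.9539,0.3002)
θ=317°: P = B + 3.06·ex + 2.68·ey = (0.5564,1.6775)

θ=154°: -1.94 5.31
θ=223°: -2.81 1.97
θ=259°: -1.93 0.89
θ=317°: 0.56 1.68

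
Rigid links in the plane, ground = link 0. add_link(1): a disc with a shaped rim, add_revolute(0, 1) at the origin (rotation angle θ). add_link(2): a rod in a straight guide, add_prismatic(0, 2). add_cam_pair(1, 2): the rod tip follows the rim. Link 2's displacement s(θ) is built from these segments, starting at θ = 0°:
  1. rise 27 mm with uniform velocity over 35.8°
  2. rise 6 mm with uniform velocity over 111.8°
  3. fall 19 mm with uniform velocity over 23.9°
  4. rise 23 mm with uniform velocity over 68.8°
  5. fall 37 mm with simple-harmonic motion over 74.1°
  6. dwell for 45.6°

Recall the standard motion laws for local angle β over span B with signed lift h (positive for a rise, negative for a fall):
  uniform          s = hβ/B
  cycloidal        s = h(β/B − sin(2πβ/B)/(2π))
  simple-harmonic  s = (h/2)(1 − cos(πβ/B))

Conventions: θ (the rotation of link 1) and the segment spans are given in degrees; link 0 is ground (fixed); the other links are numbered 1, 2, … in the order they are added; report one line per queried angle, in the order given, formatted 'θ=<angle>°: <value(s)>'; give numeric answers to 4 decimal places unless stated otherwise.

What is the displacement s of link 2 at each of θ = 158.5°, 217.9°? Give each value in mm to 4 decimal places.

segment 1 (0° to 35.8°, uniform, h = 27) is passed completely: s = 0.0000 + (27) = 27.0000
segment 2 (35.8° to 147.6°, uniform, h = 6) is passed completely: s = 27.0000 + (6) = 33.0000
θ = 158.5° falls in segment 3 (147.6° to 171.5°, uniform, h = -19): β = 158.5 − 147.6 = 10.9°, B = 23.9°; Δs = -19·10.9/23.9 = -8.6653; s = 33.0000 − 8.6653 = 24.3347
segment 3 (147.6° to 171.5°, uniform, h = -19) is passed completely: s = 33.0000 + (-19) = 14.0000
θ = 217.9° falls in segment 4 (171.5° to 240.3°, uniform, h = 23): β = 217.9 − 171.5 = 46.4°, B = 68.8°; Δs = 23·46.4/68.8 = 15.5116; s = 14.0000 + 15.5116 = 29.5116

θ=158.5°: 24.3347
θ=217.9°: 29.5116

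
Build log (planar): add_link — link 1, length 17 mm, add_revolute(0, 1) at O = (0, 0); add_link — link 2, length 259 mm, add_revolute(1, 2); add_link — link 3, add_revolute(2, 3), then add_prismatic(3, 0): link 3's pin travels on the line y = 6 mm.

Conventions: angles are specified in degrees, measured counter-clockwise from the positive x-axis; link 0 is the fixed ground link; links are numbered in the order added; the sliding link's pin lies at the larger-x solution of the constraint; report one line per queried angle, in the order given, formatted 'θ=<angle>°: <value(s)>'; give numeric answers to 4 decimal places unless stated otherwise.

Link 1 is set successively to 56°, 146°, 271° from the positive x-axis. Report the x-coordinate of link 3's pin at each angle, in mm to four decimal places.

geometry: r = 17 mm, L = 259 mm, e = 6 mm
θ=56°: crank pin P = (r cos θ, r sin θ) = (9.506279, 14.093639)
θ=56°: h = r sin θ − e = 14.093639 − 6 = 8.093639
θ=56°: x = r cos θ + √(L² − h²) = 9.506279 + 258.873508 = 268.379787
θ=146°: crank pin P = (r cos θ, r sin θ) = (-14.093639, 9.506279)
θ=146°: h = r sin θ − e = 9.506279 − 6 = 3.506279
θ=146°: x = r cos θ + √(L² − h²) = -14.093639 + 258.976265 = 244.882627
θ=271°: crank pin P = (r cos θ, r sin θ) = (0.296691, -16.997411)
θ=271°: h = r sin θ − e = -16.997411 − 6 = -22.997411
θ=271°: x = r cos θ + √(L² − h²) = 0.296691 + 257.976974 = 258.273665

θ=56°: 268.3798
θ=146°: 244.8826
θ=271°: 258.2737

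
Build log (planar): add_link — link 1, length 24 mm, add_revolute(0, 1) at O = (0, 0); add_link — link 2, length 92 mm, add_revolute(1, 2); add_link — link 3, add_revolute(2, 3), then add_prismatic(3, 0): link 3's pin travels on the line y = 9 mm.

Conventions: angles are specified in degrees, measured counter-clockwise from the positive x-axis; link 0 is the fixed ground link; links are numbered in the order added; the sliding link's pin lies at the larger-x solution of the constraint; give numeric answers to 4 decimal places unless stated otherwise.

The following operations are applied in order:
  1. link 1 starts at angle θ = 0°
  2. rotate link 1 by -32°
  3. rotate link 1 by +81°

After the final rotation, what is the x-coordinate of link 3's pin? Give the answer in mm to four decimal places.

geometry: r = 24 mm, L = 92 mm, e = 9 mm; θ starts at 0°
rotate link 1 by -32°: θ ← 0° -32° = -32°
rotate link 1 by +81°: θ ← -32° +81° = 49°
crank pin P = (r cos θ, r sin θ) = (15.745417, 18.113030)
h = r sin θ − e = 18.113030 − 9 = 9.113030
x = r cos θ + √(L² − h²) = 15.745417 + 91.547543 = 107.292960

107.2930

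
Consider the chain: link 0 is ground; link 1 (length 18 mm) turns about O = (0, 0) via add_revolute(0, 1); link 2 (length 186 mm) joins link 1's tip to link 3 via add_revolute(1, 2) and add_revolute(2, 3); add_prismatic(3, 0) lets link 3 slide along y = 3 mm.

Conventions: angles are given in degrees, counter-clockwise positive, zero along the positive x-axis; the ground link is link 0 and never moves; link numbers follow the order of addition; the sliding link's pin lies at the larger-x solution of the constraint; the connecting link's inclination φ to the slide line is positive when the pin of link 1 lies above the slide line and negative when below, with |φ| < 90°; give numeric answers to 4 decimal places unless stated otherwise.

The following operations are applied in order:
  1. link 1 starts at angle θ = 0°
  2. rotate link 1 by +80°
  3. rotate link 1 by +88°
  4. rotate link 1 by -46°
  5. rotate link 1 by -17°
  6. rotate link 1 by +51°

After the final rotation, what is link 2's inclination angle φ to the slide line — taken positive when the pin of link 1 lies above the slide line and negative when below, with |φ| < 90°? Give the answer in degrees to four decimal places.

geometry: r = 18 mm, L = 186 mm, e = 3 mm; θ starts at 0°
rotate link 1 by +80°: θ ← 0° +80° = 80°
rotate link 1 by +88°: θ ← 80° +88° = 168°
rotate link 1 by -46°: θ ← 168° -46° = 122°
rotate link 1 by -17°: θ ← 122° -17° = 105°
rotate link 1 by +51°: θ ← 105° +51° = 156°
h = r sin θ − e = 7.321260 − 3 = 4.321260
sin φ = h / L = 4.321260 / 186 = 0.02323258
φ = arcsin(0.02323258) = 1.331248°

1.3312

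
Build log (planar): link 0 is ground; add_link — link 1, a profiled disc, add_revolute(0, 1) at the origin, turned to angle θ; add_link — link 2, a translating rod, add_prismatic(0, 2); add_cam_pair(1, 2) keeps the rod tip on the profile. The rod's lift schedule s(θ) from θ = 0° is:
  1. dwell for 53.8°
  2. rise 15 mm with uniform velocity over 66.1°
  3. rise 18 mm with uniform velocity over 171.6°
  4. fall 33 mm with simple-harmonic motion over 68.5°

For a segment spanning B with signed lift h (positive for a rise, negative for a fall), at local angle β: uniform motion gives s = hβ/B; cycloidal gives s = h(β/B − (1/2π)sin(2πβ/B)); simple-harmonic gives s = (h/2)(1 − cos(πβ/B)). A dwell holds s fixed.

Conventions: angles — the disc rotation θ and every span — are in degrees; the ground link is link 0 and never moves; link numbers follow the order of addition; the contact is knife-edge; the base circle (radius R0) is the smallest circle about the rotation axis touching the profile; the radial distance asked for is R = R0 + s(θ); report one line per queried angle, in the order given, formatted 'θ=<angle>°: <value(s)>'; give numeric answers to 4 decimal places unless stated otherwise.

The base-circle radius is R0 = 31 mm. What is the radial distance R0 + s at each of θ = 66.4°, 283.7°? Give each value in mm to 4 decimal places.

seg 1 [0°–53.8°] dwell: s stays 0.0000
seg 2 [53.8°–119.9°] uniform, h=15: θ=66.4° here. β=12.6, B=66.1. 15·12.6/66.1 = 2.8593 → s = 2.8593
seg 2 [53.8°–119.9°] uniform, h=15: full span → s += 15 → s = 15.0000
seg 3 [119.9°–291.5°] uniform, h=18: θ=283.7° here. β=163.8, B=171.6. 18·163.8/171.6 = 17.1818 → s = 32.1818
θ=66.4°: R = R0 + s = 31 + 2.8593 = 33.8593
θ=283.7°: R = R0 + s = 31 + 32.1818 = 63.1818

θ=66.4°: 33.8593
θ=283.7°: 63.1818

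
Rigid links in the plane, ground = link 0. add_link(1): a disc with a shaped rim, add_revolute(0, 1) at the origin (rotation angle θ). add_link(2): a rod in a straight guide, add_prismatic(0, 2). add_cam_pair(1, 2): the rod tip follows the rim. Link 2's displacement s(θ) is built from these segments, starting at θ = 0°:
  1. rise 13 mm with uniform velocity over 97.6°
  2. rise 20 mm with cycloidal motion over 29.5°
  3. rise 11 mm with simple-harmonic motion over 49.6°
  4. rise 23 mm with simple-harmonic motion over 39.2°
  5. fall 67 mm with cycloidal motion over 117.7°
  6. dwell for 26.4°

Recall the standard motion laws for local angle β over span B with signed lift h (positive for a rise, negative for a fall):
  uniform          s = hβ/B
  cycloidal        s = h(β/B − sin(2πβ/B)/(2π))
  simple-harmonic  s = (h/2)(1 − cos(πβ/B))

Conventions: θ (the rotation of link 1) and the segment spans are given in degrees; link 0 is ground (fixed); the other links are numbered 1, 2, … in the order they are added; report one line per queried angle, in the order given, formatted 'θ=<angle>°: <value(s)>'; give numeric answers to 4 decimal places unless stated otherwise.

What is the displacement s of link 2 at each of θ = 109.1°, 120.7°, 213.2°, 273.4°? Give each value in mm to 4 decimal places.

segment 1 (0° to 97.6°, uniform, h = 13) is passed completely: s = 0.0000 + (13) = 13.0000
θ = 109.1° falls in segment 2 (97.6° to 127.1°, cycloidal, h = 20): β = 109.1 − 97.6 = 11.5°, B = 29.5°; Δs = 20·(0.3898 − sin(2π·0.3898)/(2π)) = 5.7650; s = 13.0000 + 5.7650 = 18.7650
θ = 120.7° falls in segment 2 (97.6° to 127.1°, cycloidal, h = 20): β = 120.7 − 97.6 = 23.1°, B = 29.5°; Δs = 20·(0.7831 − sin(2π·0.7831)/(2π)) = 18.7757; s = 13.0000 + 18.7757 = 31.7757
segment 2 (97.6° to 127.1°, cycloidal, h = 20) is passed completely: s = 13.0000 + (20) = 33.0000
segment 3 (127.1° to 176.7°, simple-harmonic, h = 11) is passed completely: s = 33.0000 + (11) = 44.0000
θ = 213.2° falls in segment 4 (176.7° to 215.9°, simple-harmonic, h = 23): β = 213.2 − 176.7 = 36.5°, B = 39.2°; Δs = 23/2·(1 − cos(π·0.9311)) = 22.7318; s = 44.0000 + 22.7318 = 66.7318
segment 4 (176.7° to 215.9°, simple-harmonic, h = 23) is passed completely: s = 44.0000 + (23) = 67.0000
θ = 273.4° falls in segment 5 (215.9° to 333.6°, cycloidal, h = -67): β = 273.4 − 215.9 = 57.5°, B = 117.7°; Δs = -67·(0.4885 − sin(2π·0.4885)/(2π)) = -31.9637; s = 67.0000 − 31.9637 = 35.0363

θ=109.1°: 18.7650
θ=120.7°: 31.7757
θ=213.2°: 66.7318
θ=273.4°: 35.0363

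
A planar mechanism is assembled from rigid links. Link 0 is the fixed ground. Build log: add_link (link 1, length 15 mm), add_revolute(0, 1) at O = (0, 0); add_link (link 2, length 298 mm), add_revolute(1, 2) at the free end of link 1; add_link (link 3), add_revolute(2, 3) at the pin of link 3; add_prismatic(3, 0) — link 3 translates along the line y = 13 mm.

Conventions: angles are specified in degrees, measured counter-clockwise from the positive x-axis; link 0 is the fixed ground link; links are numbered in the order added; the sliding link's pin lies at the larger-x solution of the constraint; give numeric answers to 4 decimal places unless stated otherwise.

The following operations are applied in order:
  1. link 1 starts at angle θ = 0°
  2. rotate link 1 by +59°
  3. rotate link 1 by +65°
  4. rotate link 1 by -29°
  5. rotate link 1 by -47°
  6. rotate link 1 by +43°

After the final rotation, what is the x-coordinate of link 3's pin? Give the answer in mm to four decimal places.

geometry: r = 15 mm, L = 298 mm, e = 13 mm; θ starts at 0°
rotate link 1 by +59°: θ ← 0° +59° = 59°
rotate link 1 by +65°: θ ← 59° +65° = 124°
rotate link 1 by -29°: θ ← 124° -29° = 95°
rotate link 1 by -47°: θ ← 95° -47° = 48°
rotate link 1 by +43°: θ ← 48° +43° = 91°
crank pin P = (r cos θ, r sin θ) = (-0.261786, 14.997715)
h = r sin θ − e = 14.997715 − 13 = 1.997715
x = r cos θ + √(L² − h²) = -0.261786 + 297.993304 = 297.731518

297.7315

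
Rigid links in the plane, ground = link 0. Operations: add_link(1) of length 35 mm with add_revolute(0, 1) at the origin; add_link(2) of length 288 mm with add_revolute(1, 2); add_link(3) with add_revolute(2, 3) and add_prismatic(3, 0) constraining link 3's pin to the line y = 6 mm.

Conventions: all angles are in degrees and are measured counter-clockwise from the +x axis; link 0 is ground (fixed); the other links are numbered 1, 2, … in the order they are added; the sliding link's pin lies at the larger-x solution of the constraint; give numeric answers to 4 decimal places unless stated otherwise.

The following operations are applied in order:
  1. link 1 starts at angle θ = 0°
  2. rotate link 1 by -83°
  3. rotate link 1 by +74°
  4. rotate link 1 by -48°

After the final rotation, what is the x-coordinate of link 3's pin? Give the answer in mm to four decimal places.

geometry: r = 35 mm, L = 288 mm, e = 6 mm; θ starts at 0°
rotate link 1 by -83°: θ ← 0° -83° = -83°
rotate link 1 by +74°: θ ← -83° +74° = -9°
rotate link 1 by -48°: θ ← -9° -48° = -57°
crank pin P = (r cos θ, r sin θ) = (19.062366, -29.353470)
h = r sin θ − e = -29.353470 − 6 = -35.353470
x = r cos θ + √(L² − h²) = 19.062366 + 285.821854 = 304.884220

304.8842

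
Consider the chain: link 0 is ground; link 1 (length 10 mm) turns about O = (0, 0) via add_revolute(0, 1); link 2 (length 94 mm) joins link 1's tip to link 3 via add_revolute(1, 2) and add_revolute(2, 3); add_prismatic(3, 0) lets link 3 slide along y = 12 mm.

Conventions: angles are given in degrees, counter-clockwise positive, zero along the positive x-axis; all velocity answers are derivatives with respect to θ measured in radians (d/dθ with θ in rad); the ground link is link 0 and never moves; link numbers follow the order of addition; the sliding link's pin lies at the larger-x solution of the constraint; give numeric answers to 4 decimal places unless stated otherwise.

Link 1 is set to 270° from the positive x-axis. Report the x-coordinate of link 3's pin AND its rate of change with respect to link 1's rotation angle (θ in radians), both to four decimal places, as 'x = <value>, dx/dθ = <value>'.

geometry: r = 10 mm, L = 94 mm, e = 12 mm
crank pin P = (r cos θ, r sin θ) = (-0.000000, -10.000000)
h = r sin θ − e = -10.000000 − 12 = -22.000000
x = r cos θ + √(L² − h²) = -0.000000 + 91.389277 = 91.389277
dx/dθ = −r sin θ − h·r cos θ/√(L² − h²) (θ in radians; h = -22.000000) = 10.000000

x = 91.3893, dx/dθ = 10.0000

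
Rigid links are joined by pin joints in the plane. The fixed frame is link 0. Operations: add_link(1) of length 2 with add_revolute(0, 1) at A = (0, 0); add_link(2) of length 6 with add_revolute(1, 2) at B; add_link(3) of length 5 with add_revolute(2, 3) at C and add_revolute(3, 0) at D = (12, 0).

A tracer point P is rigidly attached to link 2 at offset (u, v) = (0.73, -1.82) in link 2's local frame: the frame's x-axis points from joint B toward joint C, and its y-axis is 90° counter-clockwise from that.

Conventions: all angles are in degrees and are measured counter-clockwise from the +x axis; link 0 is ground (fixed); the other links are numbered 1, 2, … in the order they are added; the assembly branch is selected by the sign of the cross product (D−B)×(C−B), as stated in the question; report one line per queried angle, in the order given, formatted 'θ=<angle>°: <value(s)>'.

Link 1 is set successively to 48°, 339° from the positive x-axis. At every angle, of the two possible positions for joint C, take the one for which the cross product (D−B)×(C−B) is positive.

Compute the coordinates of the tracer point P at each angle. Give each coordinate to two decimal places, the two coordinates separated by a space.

A=(0,0), D=(12.00,0)
θ=48°: B = A + 2.00·(cos48°, sin48°) = (1.3383, 1.4863)
θ=48°: |BD| = 10.7648
θ=48°: circle(B,6.00) ∩ circle(D,5.00): a=5.8933, h=1.1263
θ=48°:   candidates: C₊=(7.3307,1.7881) cross=12.124; C₋=(7.0197,-0.4429) cross=-12.124
θ=48°:   branch + wants cross > 0 → take C=(7.3307,1.7881) (cross=12.124)
θ=48°: ex = (C−B)/|BC| = (0.9987,0.0503); ey = (-0.0503,0.9987)
θ=48°: P = B + 0.73·ex + -1.82·ey = (2.1589,-0.2947)
θ=339°: B = A + 2.00·(cos339°, sin339°) = (1.8672, -0.7167)
θ=339°: |BD| = 10.1582
θ=339°: circle(B,6.00) ∩ circle(D,5.00): a=5.6205, h=2.1000
θ=339°:   candidates: C₊=(7.3255,1.7746) cross=21.332; C₋=(7.6218,-2.4149) cross=-21.332
θ=339°:   branch + wants cross > 0 → take C=(7.3255,1.7746) (cross=21.332)
θ=339°: ex = (C−B)/|BC| = (0.9097,0.4152); ey = (-0.4152,0.9097)
θ=339°: P = B + 0.73·ex + -1.82·ey = (3.2870,-2.0693)

θ=48°: 2.16 -0.29
θ=339°: 3.29 -2.07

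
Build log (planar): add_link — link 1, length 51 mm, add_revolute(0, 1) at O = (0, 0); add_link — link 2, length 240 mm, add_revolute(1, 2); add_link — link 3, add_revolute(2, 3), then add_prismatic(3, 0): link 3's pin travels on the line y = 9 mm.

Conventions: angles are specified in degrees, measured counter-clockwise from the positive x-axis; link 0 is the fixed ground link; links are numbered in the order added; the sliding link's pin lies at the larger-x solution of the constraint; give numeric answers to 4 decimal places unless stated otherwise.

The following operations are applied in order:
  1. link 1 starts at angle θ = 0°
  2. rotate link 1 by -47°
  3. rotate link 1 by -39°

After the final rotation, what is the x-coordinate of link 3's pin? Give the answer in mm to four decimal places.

geometry: r = 51 mm, L = 240 mm, e = 9 mm; θ starts at 0°
rotate link 1 by -47°: θ ← 0° -47° = -47°
rotate link 1 by -39°: θ ← -47° -39° = -86°
crank pin P = (r cos θ, r sin θ) = (3.557580, -50.875767)
h = r sin θ − e = -50.875767 − 9 = -59.875767
x = r cos θ + √(L² − h²) = 3.557580 + 232.411042 = 235.968622

235.9686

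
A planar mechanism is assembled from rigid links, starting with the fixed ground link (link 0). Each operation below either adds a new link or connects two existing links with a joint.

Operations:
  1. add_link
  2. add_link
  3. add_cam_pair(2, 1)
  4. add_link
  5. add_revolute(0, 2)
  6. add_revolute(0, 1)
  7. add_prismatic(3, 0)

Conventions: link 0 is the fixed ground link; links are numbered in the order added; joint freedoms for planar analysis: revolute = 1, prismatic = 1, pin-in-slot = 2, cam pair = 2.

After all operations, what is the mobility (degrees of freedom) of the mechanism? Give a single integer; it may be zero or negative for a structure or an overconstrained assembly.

L=1 J1=0 J2=0
add link → L=2 J1=0 J2=0
add link → L=3 J1=0 J2=0
C@2,1 dof=2 J2 → L=3 J1=0 J2=1
add link → L=4 J1=0 J2=1
R@0,2 dof=1 J1 → L=4 J1=1 J2=1
R@0,1 dof=1 J1 → L=4 J1=2 J2=1
P@3,0 dof=1 J1 → L=4 J1=3 J2=1
M=3(L−1)−2J1−J2=3·3−2·3−1=2

M = 2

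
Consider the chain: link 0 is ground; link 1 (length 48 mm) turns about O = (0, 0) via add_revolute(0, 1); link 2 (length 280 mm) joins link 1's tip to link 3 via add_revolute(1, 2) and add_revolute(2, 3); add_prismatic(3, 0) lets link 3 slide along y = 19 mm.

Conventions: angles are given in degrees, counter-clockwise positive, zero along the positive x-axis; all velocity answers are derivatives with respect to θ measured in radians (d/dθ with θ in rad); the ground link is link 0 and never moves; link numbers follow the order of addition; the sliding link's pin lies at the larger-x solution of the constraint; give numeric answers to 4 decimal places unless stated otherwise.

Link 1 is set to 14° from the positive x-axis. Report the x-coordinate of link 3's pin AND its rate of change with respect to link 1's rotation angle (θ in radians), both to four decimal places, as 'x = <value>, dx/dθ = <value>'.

geometry: r = 48 mm, L = 280 mm, e = 19 mm
crank pin P = (r cos θ, r sin θ) = (46.574195, 11.612251)
h = r sin θ − e = 11.612251 − 19 = -7.387749
x = r cos θ + √(L² − h²) = 46.574195 + 279.902521 = 326.476716
dx/dθ = −r sin θ − h·r cos θ/√(L² − h²) (θ in radians; h = -7.387749) = -10.382971

x = 326.4767, dx/dθ = -10.3830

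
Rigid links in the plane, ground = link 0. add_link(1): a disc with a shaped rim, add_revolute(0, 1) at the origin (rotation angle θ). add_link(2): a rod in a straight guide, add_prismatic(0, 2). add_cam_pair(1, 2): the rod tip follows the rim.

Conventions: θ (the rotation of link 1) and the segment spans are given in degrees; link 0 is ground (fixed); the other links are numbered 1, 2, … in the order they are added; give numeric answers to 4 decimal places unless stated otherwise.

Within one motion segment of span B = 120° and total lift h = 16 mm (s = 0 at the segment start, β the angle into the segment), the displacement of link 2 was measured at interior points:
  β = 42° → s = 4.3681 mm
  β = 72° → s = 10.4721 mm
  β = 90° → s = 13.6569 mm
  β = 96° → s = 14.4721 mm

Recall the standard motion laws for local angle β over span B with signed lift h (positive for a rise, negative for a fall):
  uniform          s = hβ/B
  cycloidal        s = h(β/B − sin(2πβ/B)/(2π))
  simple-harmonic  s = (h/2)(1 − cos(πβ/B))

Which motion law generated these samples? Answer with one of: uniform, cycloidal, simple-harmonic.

candidates at β/B = r: uniform s = h·r (linear in β); cycloidal s = h·(r − sin(2πr)/(2π)); simple-harmonic s = (h/2)(1 − cos(πr))
β=42°: printed 4.3681 | uniform 5.6000, cycloidal 3.5399, simple-harmonic 4.3681
β=72°: printed 10.4721 | uniform 9.6000, cycloidal 11.0968, simple-harmonic 10.4721
β=90°: printed 13.6569 | uniform 12.0000, cycloidal 14.5465, simple-harmonic 13.6569
β=96°: printed 14.4721 | uniform 12.8000, cycloidal 15.2218, simple-harmonic 14.4721
only one law matches every sample → simple-harmonic

simple-harmonic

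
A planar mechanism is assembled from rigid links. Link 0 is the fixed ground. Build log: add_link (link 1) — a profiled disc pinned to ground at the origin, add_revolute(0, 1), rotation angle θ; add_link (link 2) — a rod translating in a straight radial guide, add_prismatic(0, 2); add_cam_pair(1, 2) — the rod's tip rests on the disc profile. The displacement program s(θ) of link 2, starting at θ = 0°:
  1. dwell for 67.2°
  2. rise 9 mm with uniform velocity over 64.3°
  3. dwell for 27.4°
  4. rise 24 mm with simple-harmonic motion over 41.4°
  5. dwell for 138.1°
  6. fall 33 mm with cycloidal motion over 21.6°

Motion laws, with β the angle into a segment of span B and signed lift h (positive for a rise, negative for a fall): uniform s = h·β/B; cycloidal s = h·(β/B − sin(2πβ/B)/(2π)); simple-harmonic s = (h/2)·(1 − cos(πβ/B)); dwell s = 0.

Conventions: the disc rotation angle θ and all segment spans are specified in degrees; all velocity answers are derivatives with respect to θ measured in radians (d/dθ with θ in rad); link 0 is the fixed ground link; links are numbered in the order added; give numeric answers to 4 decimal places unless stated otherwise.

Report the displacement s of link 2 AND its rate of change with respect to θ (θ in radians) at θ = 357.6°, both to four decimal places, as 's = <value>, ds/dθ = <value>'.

seg 1 [0°–67.2°] dwell: s stays 0.0000
seg 2 [67.2°–131.5°] uniform, h=9: full span → s += 9 → s = 9.0000
seg 3 [131.5°–158.9°] dwell: s stays 9.0000
seg 4 [158.9°–200.3°] simple-harmonic, h=24: full span → s += 24 → s = 33.0000
seg 5 [200.3°–338.4°] dwell: s stays 33.0000
seg 6 [338.4°–360°] cycloidal, h=-33: θ=357.6° here. β=19.2, B=21.6. -33·(0.8889 − sin(2π·0.8889)/(2π)) = -32.7093 → s = 0.2907
velocity in seg [338.4°–360°] (cycloidal), θ in radians: β = 19.2° = 0.3351 rad, B = 21.6° = 0.3770 rad; ds/dθ = (h/B)(1 − cos(2πβ/B)) = ((-33)/0.3770)(1 − cos(2π·0.8889)) = -20.479351 mm/rad

s = 0.2907, ds/dθ = -20.4794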